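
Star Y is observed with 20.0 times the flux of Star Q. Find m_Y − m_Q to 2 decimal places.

m_Y − m_Q = −2.5 log₁₀(F_Y/F_Q) = −2.5 log₁₀(20.0) = −2.5 × (1.301) = -3.253.

-3.25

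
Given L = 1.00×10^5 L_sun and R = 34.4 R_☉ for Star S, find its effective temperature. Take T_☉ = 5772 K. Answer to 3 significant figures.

1.75×10^4 K

T/T_☉ = (L/L_☉)^(1/4) / (R/R_☉)^(1/2)
T = 5772 × (1.00×10^5)^(1/4) / √(34.4) = 5772 × 17.78 / 5.865 = 1.750×10^4 K.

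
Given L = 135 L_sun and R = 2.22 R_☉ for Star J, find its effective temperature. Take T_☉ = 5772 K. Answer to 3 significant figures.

1.32×10^4 K

T/T_☉ = (L/L_☉)^(1/4) / (R/R_☉)^(1/2)
T = 5772 × (135)^(1/4) / √(2.22) = 5772 × 3.409 / 1.490 = 1.320×10^4 K.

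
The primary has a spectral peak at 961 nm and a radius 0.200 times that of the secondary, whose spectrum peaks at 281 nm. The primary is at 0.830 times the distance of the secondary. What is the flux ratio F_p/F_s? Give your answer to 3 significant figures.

4.24×10^-4

Wien's law: T_p/T_s = λ_s/λ_p = 281/961 = 0.2924.
L_p/L_s = (R_p/R_s)²(T_p/T_s)⁴ = (0.200)²(0.2924)⁴ = 2.924×10^-4.
F_p/F_s = (L_p/L_s)/(d_p/d_s)² = 2.924×10^-4/(0.830)² = 4.245×10^-4.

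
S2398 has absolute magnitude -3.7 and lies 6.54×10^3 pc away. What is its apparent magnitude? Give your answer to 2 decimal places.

10.38

m = M + 5 log₁₀(d/10 pc) = -3.7 + 5 log₁₀(6.54×10^3/10)
  = -3.7 + 5 × 2.816 = -3.7 + 14.08 = 10.38.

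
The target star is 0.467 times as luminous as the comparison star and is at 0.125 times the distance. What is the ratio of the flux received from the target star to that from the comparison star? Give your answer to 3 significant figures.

F = L/(4πd²), so F_t/F_c = (L_t/L_c) / (d_t/d_c)²
= 0.467 / (0.125)² = 0.467 / 0.01562 = 29.89.

29.9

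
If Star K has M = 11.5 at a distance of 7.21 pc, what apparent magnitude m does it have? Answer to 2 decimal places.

10.79

m = M + 5 log₁₀(d/10 pc) = 11.5 + 5 log₁₀(7.21/10)
  = 11.5 + 5 × -0.142 = 11.5 + -0.71 = 10.79.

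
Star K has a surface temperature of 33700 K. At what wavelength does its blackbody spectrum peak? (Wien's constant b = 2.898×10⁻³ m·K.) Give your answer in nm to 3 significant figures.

λ_max = b/T = 2.898×10⁻³ / 33700 = 8.60×10^-8 m = 85.99 nm.

86.0 nm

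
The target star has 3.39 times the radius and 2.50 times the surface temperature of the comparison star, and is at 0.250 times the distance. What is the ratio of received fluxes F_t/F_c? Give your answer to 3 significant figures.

L_t/L_c = (R_t/R_c)²(T_t/T_c)⁴ = (3.39)² × (2.50)⁴ = 448.9.
F_t/F_c = (L_t/L_c)/(d_t/d_c)² = 448.9 / (0.250)² = 7183.

7.18×10^3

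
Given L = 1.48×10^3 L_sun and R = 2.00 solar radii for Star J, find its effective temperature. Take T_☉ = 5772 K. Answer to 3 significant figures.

T/T_☉ = (L/L_☉)^(1/4) / (R/R_☉)^(1/2)
T = 5772 × (1.48×10^3)^(1/4) / √(2.00) = 5772 × 6.202 / 1.414 = 2.531×10^4 K.

2.53×10^4 K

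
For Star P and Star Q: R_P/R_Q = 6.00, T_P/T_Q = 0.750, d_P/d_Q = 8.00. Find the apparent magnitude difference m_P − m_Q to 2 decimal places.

1.87

L_P/L_Q = (6.00)²(0.750)⁴ = 11.39.
F_P/F_Q = (L_P/L_Q)/(d_P/d_Q)² = 11.39/64.00 = 0.1780.
m_P − m_Q = −2.5 log₁₀(0.1780) = 1.87.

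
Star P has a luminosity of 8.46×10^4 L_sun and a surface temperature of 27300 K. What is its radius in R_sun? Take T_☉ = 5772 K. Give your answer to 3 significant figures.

13.0 R_sun

R/R_☉ = √(L/L_☉) / (T/T_☉)² = √(8.46×10^4) / (4.730)²
       = 290.9 / 22.37 = 13.00.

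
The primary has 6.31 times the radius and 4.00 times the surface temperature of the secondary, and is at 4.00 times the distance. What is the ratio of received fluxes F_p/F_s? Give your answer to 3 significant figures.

L_p/L_s = (R_p/R_s)²(T_p/T_s)⁴ = (6.31)² × (4.00)⁴ = 1.019×10^4.
F_p/F_s = (L_p/L_s)/(d_p/d_s)² = 1.019×10^4 / (4.00)² = 637.1.

637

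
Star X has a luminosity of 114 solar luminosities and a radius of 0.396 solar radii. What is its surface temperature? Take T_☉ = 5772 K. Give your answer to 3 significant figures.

T/T_☉ = (L/L_☉)^(1/4) / (R/R_☉)^(1/2)
T = 5772 × (114)^(1/4) / √(0.396) = 5772 × 3.268 / 0.6293 = 2.997×10^4 K.

3.00×10^4 K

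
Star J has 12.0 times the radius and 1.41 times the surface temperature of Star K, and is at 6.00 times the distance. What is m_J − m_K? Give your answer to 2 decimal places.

L_J/L_K = (12.0)²(1.41)⁴ = 569.2.
F_J/F_K = (L_J/L_K)/(d_J/d_K)² = 569.2/36.00 = 15.81.
m_J − m_K = −2.5 log₁₀(15.81) = -3.00.

-3.00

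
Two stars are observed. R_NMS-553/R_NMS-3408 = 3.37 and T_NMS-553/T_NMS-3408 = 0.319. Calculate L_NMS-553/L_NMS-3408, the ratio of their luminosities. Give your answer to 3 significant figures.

0.118

From the Stefan–Boltzmann law, L ∝ R²T⁴, so
L_NMS-553/L_NMS-3408 = (R_NMS-553/R_NMS-3408)² (T_NMS-553/T_NMS-3408)⁴ = (3.37)² × (0.319)⁴ = 11.36 × 0.01036 = 0.1176.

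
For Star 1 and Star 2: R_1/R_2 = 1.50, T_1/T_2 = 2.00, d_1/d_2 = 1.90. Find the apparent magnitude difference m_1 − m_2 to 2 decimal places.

L_1/L_2 = (1.50)²(2.00)⁴ = 36.00.
F_1/F_2 = (L_1/L_2)/(d_1/d_2)² = 36.00/3.610 = 9.972.
m_1 − m_2 = −2.5 log₁₀(9.972) = -2.50.

-2.50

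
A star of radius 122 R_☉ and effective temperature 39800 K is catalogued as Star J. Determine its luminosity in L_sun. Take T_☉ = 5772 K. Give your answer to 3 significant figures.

3.36×10^7 L_sun

L/L_☉ = (R/R_☉)² (T/T_☉)⁴ = (122)² × (39800/5772)⁴
       = 1.488×10^4 × (6.895)⁴ = 1.488×10^4 × 2261 = 3.365×10^7.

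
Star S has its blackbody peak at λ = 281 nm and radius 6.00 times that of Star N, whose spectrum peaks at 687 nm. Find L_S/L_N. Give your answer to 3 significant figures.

1.29×10^3

Wien's law gives T ∝ 1/λ_max, so T_S/T_N = λ_N/λ_S = 687/281 = 2.445.
Then L ∝ R²T⁴ gives L_S/L_N = (6.00)² × (2.445)⁴ = 36.00 × 35.73 = 1286.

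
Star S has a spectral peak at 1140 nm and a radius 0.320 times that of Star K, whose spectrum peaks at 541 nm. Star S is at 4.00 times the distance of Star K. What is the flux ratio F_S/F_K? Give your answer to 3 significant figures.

Wien's law: T_S/T_K = λ_K/λ_S = 541/1140 = 0.4746.
L_S/L_K = (R_S/R_K)²(T_S/T_K)⁴ = (0.320)²(0.4746)⁴ = 0.005194.
F_S/F_K = (L_S/L_K)/(d_S/d_K)² = 0.005194/(4.00)² = 3.246×10^-4.

3.25×10^-4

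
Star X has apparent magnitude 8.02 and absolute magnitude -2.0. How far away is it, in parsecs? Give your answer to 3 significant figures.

m − M = 5 log₁₀(d/10 pc)
8.02 − (-2.0) = 10.02 = 5 log₁₀(d/10)
d = 10 × 10^(10.02/5) = 10 × 10^2.004 = 1009 pc.

1.01×10^3 pc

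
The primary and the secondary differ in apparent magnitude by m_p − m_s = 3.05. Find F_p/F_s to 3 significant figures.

0.0603

F_p/F_s = 10^(−(m_p − m_s)/2.5) = 10^(-3.05/2.5) = 10^-1.220 = 0.06026.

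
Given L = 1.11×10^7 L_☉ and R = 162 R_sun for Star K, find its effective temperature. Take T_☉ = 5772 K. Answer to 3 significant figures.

2.62×10^4 K

T/T_☉ = (L/L_☉)^(1/4) / (R/R_☉)^(1/2)
T = 5772 × (1.11×10^7)^(1/4) / √(162) = 5772 × 57.72 / 12.73 = 2.618×10^4 K.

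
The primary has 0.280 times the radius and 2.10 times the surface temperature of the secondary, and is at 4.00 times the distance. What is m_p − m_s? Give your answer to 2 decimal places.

2.55

L_p/L_s = (0.280)²(2.10)⁴ = 1.525.
F_p/F_s = (L_p/L_s)/(d_p/d_s)² = 1.525/16.00 = 0.09530.
m_p − m_s = −2.5 log₁₀(0.09530) = 2.55.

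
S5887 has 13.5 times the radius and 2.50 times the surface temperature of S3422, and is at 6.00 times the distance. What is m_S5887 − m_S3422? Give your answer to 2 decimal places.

L_S5887/L_S3422 = (13.5)²(2.50)⁴ = 7119.
F_S5887/F_S3422 = (L_S5887/L_S3422)/(d_S5887/d_S3422)² = 7119/36.00 = 197.8.
m_S5887 − m_S3422 = −2.5 log₁₀(197.8) = -5.74.

-5.74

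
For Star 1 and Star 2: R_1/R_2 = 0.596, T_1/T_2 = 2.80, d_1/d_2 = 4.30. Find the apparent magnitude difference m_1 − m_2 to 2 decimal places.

-0.18

L_1/L_2 = (0.596)²(2.80)⁴ = 21.83.
F_1/F_2 = (L_1/L_2)/(d_1/d_2)² = 21.83/18.49 = 1.181.
m_1 − m_2 = −2.5 log₁₀(1.181) = -0.18.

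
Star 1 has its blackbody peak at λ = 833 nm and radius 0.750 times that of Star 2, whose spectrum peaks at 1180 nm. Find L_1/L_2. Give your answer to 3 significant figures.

2.27

Wien's law gives T ∝ 1/λ_max, so T_1/T_2 = λ_2/λ_1 = 1180/833 = 1.417.
Then L ∝ R²T⁴ gives L_1/L_2 = (0.750)² × (1.417)⁴ = 0.5625 × 4.027 = 2.265.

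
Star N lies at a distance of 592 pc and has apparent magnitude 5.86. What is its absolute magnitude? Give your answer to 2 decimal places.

M = m − 5 log₁₀(d/10 pc) = 5.86 − 5 log₁₀(592/10)
  = 5.86 − 5 × 1.772 = 5.86 − 8.86 = -3.00.

-3.00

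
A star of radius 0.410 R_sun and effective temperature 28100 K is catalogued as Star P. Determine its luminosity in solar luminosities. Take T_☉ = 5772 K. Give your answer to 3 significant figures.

L/L_☉ = (R/R_☉)² (T/T_☉)⁴ = (0.410)² × (28100/5772)⁴
       = 0.1681 × (4.868)⁴ = 0.1681 × 561.7 = 94.43.

94.4 solar luminosities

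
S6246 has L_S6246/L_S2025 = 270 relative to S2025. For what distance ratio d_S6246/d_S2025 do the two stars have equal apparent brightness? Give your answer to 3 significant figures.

16.4

Equal flux requires L_S6246/d_S6246² = L_S2025/d_S2025², so d_S6246/d_S2025 = √(L_S6246/L_S2025)
= √(270) = 16.43.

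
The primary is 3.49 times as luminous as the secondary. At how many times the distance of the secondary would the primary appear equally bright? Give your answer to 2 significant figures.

1.9

Equal flux requires L_p/d_p² = L_s/d_s², so d_p/d_s = √(L_p/L_s)
= √(3.49) = 1.868.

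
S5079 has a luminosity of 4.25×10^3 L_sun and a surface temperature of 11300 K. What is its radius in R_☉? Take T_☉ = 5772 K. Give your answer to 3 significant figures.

R/R_☉ = √(L/L_☉) / (T/T_☉)² = √(4.25×10^3) / (1.958)²
       = 65.19 / 3.833 = 17.01.

17.0 R_☉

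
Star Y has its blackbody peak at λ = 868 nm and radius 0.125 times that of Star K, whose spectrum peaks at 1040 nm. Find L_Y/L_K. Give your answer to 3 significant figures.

0.0322

Wien's law gives T ∝ 1/λ_max, so T_Y/T_K = λ_K/λ_Y = 1040/868 = 1.198.
Then L ∝ R²T⁴ gives L_Y/L_K = (0.125)² × (1.198)⁴ = 0.01562 × 2.061 = 0.03220.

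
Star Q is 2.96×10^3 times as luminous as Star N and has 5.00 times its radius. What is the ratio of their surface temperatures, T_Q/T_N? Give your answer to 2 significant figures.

L ∝ R²T⁴ gives T ∝ (L/R²)^(1/4), so
T_Q/T_N = (2.96×10^3 / 5.00²)^(1/4) = (118.4)^(1/4) = 3.299.

3.3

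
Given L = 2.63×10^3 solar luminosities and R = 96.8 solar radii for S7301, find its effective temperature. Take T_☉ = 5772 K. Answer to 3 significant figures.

4.20×10^3 K

T/T_☉ = (L/L_☉)^(1/4) / (R/R_☉)^(1/2)
T = 5772 × (2.63×10^3)^(1/4) / √(96.8) = 5772 × 7.161 / 9.839 = 4201 K.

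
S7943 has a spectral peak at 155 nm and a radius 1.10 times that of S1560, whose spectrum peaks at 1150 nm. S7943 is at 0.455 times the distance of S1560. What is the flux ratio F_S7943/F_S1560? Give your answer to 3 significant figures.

Wien's law: T_S7943/T_S1560 = λ_S1560/λ_S7943 = 1150/155 = 7.419.
L_S7943/L_S1560 = (R_S7943/R_S1560)²(T_S7943/T_S1560)⁴ = (1.10)²(7.419)⁴ = 3666.
F_S7943/F_S1560 = (L_S7943/L_S1560)/(d_S7943/d_S1560)² = 3666/(0.455)² = 1.771×10^4.

1.77×10^4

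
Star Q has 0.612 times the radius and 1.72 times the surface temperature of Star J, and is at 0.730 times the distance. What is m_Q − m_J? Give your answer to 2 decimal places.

-1.97

L_Q/L_J = (0.612)²(1.72)⁴ = 3.278.
F_Q/F_J = (L_Q/L_J)/(d_Q/d_J)² = 3.278/0.5329 = 6.151.
m_Q − m_J = −2.5 log₁₀(6.151) = -1.97.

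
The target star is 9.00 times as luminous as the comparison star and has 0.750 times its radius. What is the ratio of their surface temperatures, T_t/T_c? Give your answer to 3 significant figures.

L ∝ R²T⁴ gives T ∝ (L/R²)^(1/4), so
T_t/T_c = (9.00 / 0.750²)^(1/4) = (16.00)^(1/4) = 2.000.

2.00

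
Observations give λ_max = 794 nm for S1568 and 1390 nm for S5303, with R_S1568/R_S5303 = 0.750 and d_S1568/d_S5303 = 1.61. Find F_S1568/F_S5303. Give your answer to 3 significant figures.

Wien's law: T_S1568/T_S5303 = λ_S5303/λ_S1568 = 1390/794 = 1.751.
L_S1568/L_S5303 = (R_S1568/R_S5303)²(T_S1568/T_S5303)⁴ = (0.750)²(1.751)⁴ = 5.283.
F_S1568/F_S5303 = (L_S1568/L_S5303)/(d_S1568/d_S5303)² = 5.283/(1.61)² = 2.038.

2.04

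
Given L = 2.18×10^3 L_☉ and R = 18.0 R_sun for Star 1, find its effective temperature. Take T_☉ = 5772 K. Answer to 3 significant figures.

9.30×10^3 K

T/T_☉ = (L/L_☉)^(1/4) / (R/R_☉)^(1/2)
T = 5772 × (2.18×10^3)^(1/4) / √(18.0) = 5772 × 6.833 / 4.243 = 9296 K.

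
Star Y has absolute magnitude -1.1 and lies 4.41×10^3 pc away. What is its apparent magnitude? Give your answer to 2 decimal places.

m = M + 5 log₁₀(d/10 pc) = -1.1 + 5 log₁₀(4.41×10^3/10)
  = -1.1 + 5 × 2.644 = -1.1 + 13.22 = 12.12.

12.12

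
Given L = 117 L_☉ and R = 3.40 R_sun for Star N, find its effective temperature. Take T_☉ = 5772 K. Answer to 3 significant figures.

1.03×10^4 K

T/T_☉ = (L/L_☉)^(1/4) / (R/R_☉)^(1/2)
T = 5772 × (117)^(1/4) / √(3.40) = 5772 × 3.289 / 1.844 = 1.030×10^4 K.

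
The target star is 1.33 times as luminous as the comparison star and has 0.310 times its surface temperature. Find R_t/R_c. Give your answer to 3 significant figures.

12.0

L ∝ R²T⁴ gives R ∝ √L / T², so
R_t/R_c = √(1.33) / (0.310)² = 1.153 / 0.09610 = 12.00.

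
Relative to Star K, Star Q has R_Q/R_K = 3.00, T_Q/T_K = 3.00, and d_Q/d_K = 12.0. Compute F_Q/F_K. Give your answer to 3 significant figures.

5.06

L_Q/L_K = (R_Q/R_K)²(T_Q/T_K)⁴ = (3.00)² × (3.00)⁴ = 729.0.
F_Q/F_K = (L_Q/L_K)/(d_Q/d_K)² = 729.0 / (12.0)² = 5.062.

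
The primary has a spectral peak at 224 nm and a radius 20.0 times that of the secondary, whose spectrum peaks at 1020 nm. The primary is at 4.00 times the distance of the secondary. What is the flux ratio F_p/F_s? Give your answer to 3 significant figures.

Wien's law: T_p/T_s = λ_s/λ_p = 1020/224 = 4.554.
L_p/L_s = (R_p/R_s)²(T_p/T_s)⁴ = (20.0)²(4.554)⁴ = 1.720×10^5.
F_p/F_s = (L_p/L_s)/(d_p/d_s)² = 1.720×10^5/(4.00)² = 1.075×10^4.

1.07×10^4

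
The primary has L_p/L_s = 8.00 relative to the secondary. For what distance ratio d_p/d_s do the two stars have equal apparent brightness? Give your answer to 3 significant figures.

Equal flux requires L_p/d_p² = L_s/d_s², so d_p/d_s = √(L_p/L_s)
= √(8.00) = 2.828.

2.83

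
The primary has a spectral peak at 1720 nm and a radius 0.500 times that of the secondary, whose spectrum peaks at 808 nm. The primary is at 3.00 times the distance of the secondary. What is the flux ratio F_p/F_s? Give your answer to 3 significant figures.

Wien's law: T_p/T_s = λ_s/λ_p = 808/1720 = 0.4698.
L_p/L_s = (R_p/R_s)²(T_p/T_s)⁴ = (0.500)²(0.4698)⁴ = 0.01218.
F_p/F_s = (L_p/L_s)/(d_p/d_s)² = 0.01218/(3.00)² = 0.001353.

0.00135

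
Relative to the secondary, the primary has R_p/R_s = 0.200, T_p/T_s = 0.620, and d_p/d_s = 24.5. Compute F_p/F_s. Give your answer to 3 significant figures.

9.85×10^-6

L_p/L_s = (R_p/R_s)²(T_p/T_s)⁴ = (0.200)² × (0.620)⁴ = 0.005911.
F_p/F_s = (L_p/L_s)/(d_p/d_s)² = 0.005911 / (24.5)² = 9.847×10^-6.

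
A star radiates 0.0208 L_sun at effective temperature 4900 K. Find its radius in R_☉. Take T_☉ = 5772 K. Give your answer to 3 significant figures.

R/R_☉ = √(L/L_☉) / (T/T_☉)² = √(0.0208) / (0.8489)²
       = 0.1442 / 0.7207 = 0.2001.

0.200 R_☉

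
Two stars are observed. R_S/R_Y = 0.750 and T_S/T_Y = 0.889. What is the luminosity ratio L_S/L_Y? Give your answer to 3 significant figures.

From the Stefan–Boltzmann law, L ∝ R²T⁴, so
L_S/L_Y = (R_S/R_Y)² (T_S/T_Y)⁴ = (0.750)² × (0.889)⁴ = 0.5625 × 0.6246 = 0.3513.

0.351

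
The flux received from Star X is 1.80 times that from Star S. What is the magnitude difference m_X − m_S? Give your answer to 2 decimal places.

-0.64

m_X − m_S = −2.5 log₁₀(F_X/F_S) = −2.5 log₁₀(1.80) = −2.5 × (0.255) = -0.638.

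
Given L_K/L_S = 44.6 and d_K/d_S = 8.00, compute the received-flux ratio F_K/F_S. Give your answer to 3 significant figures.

0.697

F = L/(4πd²), so F_K/F_S = (L_K/L_S) / (d_K/d_S)²
= 44.6 / (8.00)² = 44.6 / 64.00 = 0.6969.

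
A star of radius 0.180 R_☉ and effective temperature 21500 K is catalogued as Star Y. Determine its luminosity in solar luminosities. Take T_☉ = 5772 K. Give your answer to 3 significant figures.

6.24 solar luminosities

L/L_☉ = (R/R_☉)² (T/T_☉)⁴ = (0.180)² × (21500/5772)⁴
       = 0.03240 × (3.725)⁴ = 0.03240 × 192.5 = 6.237.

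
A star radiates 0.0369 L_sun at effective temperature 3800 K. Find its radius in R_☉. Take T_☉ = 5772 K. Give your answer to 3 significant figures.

R/R_☉ = √(L/L_☉) / (T/T_☉)² = √(0.0369) / (0.6584)²
       = 0.1921 / 0.4334 = 0.4432.

0.443 R_☉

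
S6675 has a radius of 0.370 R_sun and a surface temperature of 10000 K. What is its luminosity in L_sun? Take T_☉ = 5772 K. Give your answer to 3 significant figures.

1.23 L_sun

L/L_☉ = (R/R_☉)² (T/T_☉)⁴ = (0.370)² × (10000/5772)⁴
       = 0.1369 × (1.733)⁴ = 0.1369 × 9.009 = 1.233.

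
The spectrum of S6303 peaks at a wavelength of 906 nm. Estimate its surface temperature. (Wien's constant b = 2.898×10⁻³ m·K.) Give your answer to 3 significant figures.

3.20×10^3 K

T = b/λ_max = 2.898×10⁻³ / (906×10⁻⁹) = 3199 K.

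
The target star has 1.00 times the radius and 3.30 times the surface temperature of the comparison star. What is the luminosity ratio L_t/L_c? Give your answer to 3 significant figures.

119

From the Stefan–Boltzmann law, L ∝ R²T⁴, so
L_t/L_c = (R_t/R_c)² (T_t/T_c)⁴ = (1.00)² × (3.30)⁴ = 1.000 × 118.6 = 118.6.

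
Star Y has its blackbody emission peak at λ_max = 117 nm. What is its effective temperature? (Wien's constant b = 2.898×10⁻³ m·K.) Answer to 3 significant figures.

2.48×10^4 K

T = b/λ_max = 2.898×10⁻³ / (117×10⁻⁹) = 2.477×10^4 K.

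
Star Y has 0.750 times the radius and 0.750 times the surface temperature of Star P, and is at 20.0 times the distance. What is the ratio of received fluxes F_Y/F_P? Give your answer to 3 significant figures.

4.45×10^-4

L_Y/L_P = (R_Y/R_P)²(T_Y/T_P)⁴ = (0.750)² × (0.750)⁴ = 0.1780.
F_Y/F_P = (L_Y/L_P)/(d_Y/d_P)² = 0.1780 / (20.0)² = 4.449×10^-4.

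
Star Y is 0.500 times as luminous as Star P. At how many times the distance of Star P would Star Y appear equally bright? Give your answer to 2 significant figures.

Equal flux requires L_Y/d_Y² = L_P/d_P², so d_Y/d_P = √(L_Y/L_P)
= √(0.500) = 0.7071.

0.71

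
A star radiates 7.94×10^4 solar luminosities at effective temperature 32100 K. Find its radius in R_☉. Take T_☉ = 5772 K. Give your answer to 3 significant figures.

9.11 R_☉

R/R_☉ = √(L/L_☉) / (T/T_☉)² = √(7.94×10^4) / (5.561)²
       = 281.8 / 30.93 = 9.111.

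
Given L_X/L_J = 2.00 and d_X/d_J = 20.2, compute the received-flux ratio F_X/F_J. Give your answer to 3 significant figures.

F = L/(4πd²), so F_X/F_J = (L_X/L_J) / (d_X/d_J)²
= 2.00 / (20.2)² = 2.00 / 408.0 = 0.004901.

0.00490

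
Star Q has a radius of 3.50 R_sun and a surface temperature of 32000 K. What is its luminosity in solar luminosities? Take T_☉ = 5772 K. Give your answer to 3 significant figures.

1.16×10^4 solar luminosities

L/L_☉ = (R/R_☉)² (T/T_☉)⁴ = (3.50)² × (32000/5772)⁴
       = 12.25 × (5.544)⁴ = 12.25 × 944.7 = 1.157×10^4.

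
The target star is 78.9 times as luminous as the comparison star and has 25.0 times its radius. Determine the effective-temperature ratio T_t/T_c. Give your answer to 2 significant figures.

L ∝ R²T⁴ gives T ∝ (L/R²)^(1/4), so
T_t/T_c = (78.9 / 25.0²)^(1/4) = (0.1262)^(1/4) = 0.5961.

0.60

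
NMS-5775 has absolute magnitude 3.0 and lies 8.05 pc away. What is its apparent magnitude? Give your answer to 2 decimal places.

2.53

m = M + 5 log₁₀(d/10 pc) = 3.0 + 5 log₁₀(8.05/10)
  = 3.0 + 5 × -0.094 = 3.0 + -0.47 = 2.53.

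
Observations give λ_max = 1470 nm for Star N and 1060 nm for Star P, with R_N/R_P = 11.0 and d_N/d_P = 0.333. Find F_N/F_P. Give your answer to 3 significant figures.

295

Wien's law: T_N/T_P = λ_P/λ_N = 1060/1470 = 0.7211.
L_N/L_P = (R_N/R_P)²(T_N/T_P)⁴ = (11.0)²(0.7211)⁴ = 32.71.
F_N/F_P = (L_N/L_P)/(d_N/d_P)² = 32.71/(0.333)² = 295.0.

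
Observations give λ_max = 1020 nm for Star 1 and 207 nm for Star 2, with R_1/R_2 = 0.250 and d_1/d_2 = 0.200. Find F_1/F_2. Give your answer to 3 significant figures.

0.00265

Wien's law: T_1/T_2 = λ_2/λ_1 = 207/1020 = 0.2029.
L_1/L_2 = (R_1/R_2)²(T_1/T_2)⁴ = (0.250)²(0.2029)⁴ = 1.060×10^-4.
F_1/F_2 = (L_1/L_2)/(d_1/d_2)² = 1.060×10^-4/(0.200)² = 0.002650.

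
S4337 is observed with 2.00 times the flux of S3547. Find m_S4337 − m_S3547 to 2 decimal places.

-0.75

m_S4337 − m_S3547 = −2.5 log₁₀(F_S4337/F_S3547) = −2.5 log₁₀(2.00) = −2.5 × (0.301) = -0.753.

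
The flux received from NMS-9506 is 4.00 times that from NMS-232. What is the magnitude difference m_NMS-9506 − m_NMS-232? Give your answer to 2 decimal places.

-1.51

m_NMS-9506 − m_NMS-232 = −2.5 log₁₀(F_NMS-9506/F_NMS-232) = −2.5 log₁₀(4.00) = −2.5 × (0.602) = -1.505.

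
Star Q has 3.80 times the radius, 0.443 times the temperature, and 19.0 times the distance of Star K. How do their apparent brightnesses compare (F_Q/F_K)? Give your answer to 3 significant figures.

0.00154

L_Q/L_K = (R_Q/R_K)²(T_Q/T_K)⁴ = (3.80)² × (0.443)⁴ = 0.5561.
F_Q/F_K = (L_Q/L_K)/(d_Q/d_K)² = 0.5561 / (19.0)² = 0.001541.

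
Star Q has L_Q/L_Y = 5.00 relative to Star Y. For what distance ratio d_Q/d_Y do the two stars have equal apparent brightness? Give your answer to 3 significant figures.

2.24

Equal flux requires L_Q/d_Q² = L_Y/d_Y², so d_Q/d_Y = √(L_Q/L_Y)
= √(5.00) = 2.236.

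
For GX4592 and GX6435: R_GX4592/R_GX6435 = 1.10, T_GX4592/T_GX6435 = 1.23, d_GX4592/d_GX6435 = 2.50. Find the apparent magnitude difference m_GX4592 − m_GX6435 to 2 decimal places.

L_GX4592/L_GX6435 = (1.10)²(1.23)⁴ = 2.770.
F_GX4592/F_GX6435 = (L_GX4592/L_GX6435)/(d_GX4592/d_GX6435)² = 2.770/6.250 = 0.4431.
m_GX4592 − m_GX6435 = −2.5 log₁₀(0.4431) = 0.88.

0.88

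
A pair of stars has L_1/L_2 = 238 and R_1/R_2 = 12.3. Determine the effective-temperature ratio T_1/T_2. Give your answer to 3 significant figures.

L ∝ R²T⁴ gives T ∝ (L/R²)^(1/4), so
T_1/T_2 = (238 / 12.3²)^(1/4) = (1.573)^(1/4) = 1.120.

1.12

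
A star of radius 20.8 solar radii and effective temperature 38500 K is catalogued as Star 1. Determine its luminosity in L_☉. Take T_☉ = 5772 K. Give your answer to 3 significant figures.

8.56×10^5 L_☉

L/L_☉ = (R/R_☉)² (T/T_☉)⁴ = (20.8)² × (38500/5772)⁴
       = 432.6 × (6.670)⁴ = 432.6 × 1979 = 8.564×10^5.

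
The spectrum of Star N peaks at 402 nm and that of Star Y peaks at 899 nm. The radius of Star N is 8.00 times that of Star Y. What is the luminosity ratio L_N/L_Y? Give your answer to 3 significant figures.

1.60×10^3

Wien's law gives T ∝ 1/λ_max, so T_N/T_Y = λ_Y/λ_N = 899/402 = 2.236.
Then L ∝ R²T⁴ gives L_N/L_Y = (8.00)² × (2.236)⁴ = 64.00 × 25.01 = 1601.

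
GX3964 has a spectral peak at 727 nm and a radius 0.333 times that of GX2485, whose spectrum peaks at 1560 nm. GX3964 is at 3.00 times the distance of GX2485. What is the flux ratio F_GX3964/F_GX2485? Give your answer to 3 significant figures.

Wien's law: T_GX3964/T_GX2485 = λ_GX2485/λ_GX3964 = 1560/727 = 2.146.
L_GX3964/L_GX2485 = (R_GX3964/R_GX2485)²(T_GX3964/T_GX2485)⁴ = (0.333)²(2.146)⁴ = 2.351.
F_GX3964/F_GX2485 = (L_GX3964/L_GX2485)/(d_GX3964/d_GX2485)² = 2.351/(3.00)² = 0.2612.

0.261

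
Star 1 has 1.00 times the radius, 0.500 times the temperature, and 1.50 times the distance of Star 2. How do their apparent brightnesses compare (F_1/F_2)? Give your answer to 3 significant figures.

0.0278

L_1/L_2 = (R_1/R_2)²(T_1/T_2)⁴ = (1.00)² × (0.500)⁴ = 0.06250.
F_1/F_2 = (L_1/L_2)/(d_1/d_2)² = 0.06250 / (1.50)² = 0.02778.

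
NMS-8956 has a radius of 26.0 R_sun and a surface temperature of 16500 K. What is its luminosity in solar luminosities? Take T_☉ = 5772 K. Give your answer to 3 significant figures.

L/L_☉ = (R/R_☉)² (T/T_☉)⁴ = (26.0)² × (16500/5772)⁴
       = 676.0 × (2.859)⁴ = 676.0 × 66.78 = 4.514×10^4.

4.51×10^4 solar luminosities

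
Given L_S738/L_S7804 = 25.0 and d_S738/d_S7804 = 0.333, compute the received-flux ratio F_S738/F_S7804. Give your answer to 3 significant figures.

F = L/(4πd²), so F_S738/F_S7804 = (L_S738/L_S7804) / (d_S738/d_S7804)²
= 25.0 / (0.333)² = 25.0 / 0.1109 = 225.5.

225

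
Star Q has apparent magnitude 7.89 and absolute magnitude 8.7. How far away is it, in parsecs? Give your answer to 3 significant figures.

m − M = 5 log₁₀(d/10 pc)
7.89 − (8.7) = -0.81 = 5 log₁₀(d/10)
d = 10 × 10^(-0.81/5) = 10 × 10^-0.162 = 6.887 pc.

6.89 pc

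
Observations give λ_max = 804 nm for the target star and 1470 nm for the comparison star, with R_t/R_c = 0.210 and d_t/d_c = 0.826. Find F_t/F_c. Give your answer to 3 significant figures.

0.722

Wien's law: T_t/T_c = λ_c/λ_t = 1470/804 = 1.828.
L_t/L_c = (R_t/R_c)²(T_t/T_c)⁴ = (0.210)²(1.828)⁴ = 0.4928.
F_t/F_c = (L_t/L_c)/(d_t/d_c)² = 0.4928/(0.826)² = 0.7223.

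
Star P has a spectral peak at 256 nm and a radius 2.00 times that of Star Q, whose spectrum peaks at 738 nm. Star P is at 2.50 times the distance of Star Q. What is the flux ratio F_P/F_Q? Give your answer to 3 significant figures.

44.2

Wien's law: T_P/T_Q = λ_Q/λ_P = 738/256 = 2.883.
L_P/L_Q = (R_P/R_Q)²(T_P/T_Q)⁴ = (2.00)²(2.883)⁴ = 276.3.
F_P/F_Q = (L_P/L_Q)/(d_P/d_Q)² = 276.3/(2.50)² = 44.20.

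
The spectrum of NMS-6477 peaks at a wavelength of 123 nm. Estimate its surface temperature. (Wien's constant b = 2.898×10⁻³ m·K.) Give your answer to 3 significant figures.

T = b/λ_max = 2.898×10⁻³ / (123×10⁻⁹) = 2.356×10^4 K.

2.36×10^4 K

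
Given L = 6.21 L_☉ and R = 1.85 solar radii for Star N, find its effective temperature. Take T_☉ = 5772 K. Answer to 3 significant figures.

T/T_☉ = (L/L_☉)^(1/4) / (R/R_☉)^(1/2)
T = 5772 × (6.21)^(1/4) / √(1.85) = 5772 × 1.579 / 1.360 = 6699 K.

6.70×10^3 K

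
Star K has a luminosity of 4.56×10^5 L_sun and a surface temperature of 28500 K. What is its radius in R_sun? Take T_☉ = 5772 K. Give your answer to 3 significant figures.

R/R_☉ = √(L/L_☉) / (T/T_☉)² = √(4.56×10^5) / (4.938)²
       = 675.3 / 24.38 = 27.70.

27.7 R_sun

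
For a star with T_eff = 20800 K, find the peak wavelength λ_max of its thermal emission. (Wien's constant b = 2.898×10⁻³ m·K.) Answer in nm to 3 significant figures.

139 nm

λ_max = b/T = 2.898×10⁻³ / 20800 = 1.39×10^-7 m = 139.3 nm.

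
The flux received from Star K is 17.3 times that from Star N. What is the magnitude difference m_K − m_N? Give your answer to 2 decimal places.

-3.10

m_K − m_N = −2.5 log₁₀(F_K/F_N) = −2.5 log₁₀(17.3) = −2.5 × (1.238) = -3.095.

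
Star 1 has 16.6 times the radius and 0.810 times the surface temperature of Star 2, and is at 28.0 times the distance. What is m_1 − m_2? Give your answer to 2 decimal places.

L_1/L_2 = (16.6)²(0.810)⁴ = 118.6.
F_1/F_2 = (L_1/L_2)/(d_1/d_2)² = 118.6/784.0 = 0.1513.
m_1 − m_2 = −2.5 log₁₀(0.1513) = 2.05.

2.05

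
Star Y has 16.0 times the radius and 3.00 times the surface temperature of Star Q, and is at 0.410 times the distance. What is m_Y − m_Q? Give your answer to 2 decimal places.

-12.73

L_Y/L_Q = (16.0)²(3.00)⁴ = 2.074×10^4.
F_Y/F_Q = (L_Y/L_Q)/(d_Y/d_Q)² = 2.074×10^4/0.1681 = 1.234×10^5.
m_Y − m_Q = −2.5 log₁₀(1.234×10^5) = -12.73.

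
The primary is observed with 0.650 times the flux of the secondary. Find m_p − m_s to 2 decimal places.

0.47

m_p − m_s = −2.5 log₁₀(F_p/F_s) = −2.5 log₁₀(0.650) = −2.5 × (-0.187) = 0.468.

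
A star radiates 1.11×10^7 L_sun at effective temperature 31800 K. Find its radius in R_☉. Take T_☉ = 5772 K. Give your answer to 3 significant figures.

110 R_☉

R/R_☉ = √(L/L_☉) / (T/T_☉)² = √(1.11×10^7) / (5.509)²
       = 3332 / 30.35 = 109.8.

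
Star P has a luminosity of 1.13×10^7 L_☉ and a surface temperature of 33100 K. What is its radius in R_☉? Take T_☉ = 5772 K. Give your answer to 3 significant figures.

R/R_☉ = √(L/L_☉) / (T/T_☉)² = √(1.13×10^7) / (5.735)²
       = 3362 / 32.89 = 102.2.

102 R_☉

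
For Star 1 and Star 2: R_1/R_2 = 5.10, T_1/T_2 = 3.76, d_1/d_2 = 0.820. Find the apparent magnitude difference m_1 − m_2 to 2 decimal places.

-9.72

L_1/L_2 = (5.10)²(3.76)⁴ = 5199.
F_1/F_2 = (L_1/L_2)/(d_1/d_2)² = 5199/0.6724 = 7732.
m_1 − m_2 = −2.5 log₁₀(7732) = -9.72.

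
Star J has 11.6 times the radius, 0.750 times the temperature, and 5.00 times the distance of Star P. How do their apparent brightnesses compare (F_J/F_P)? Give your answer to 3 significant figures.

L_J/L_P = (R_J/R_P)²(T_J/T_P)⁴ = (11.6)² × (0.750)⁴ = 42.58.
F_J/F_P = (L_J/L_P)/(d_J/d_P)² = 42.58 / (5.00)² = 1.703.

1.70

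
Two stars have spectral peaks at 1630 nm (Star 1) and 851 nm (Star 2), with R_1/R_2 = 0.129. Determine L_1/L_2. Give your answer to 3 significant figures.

Wien's law gives T ∝ 1/λ_max, so T_1/T_2 = λ_2/λ_1 = 851/1630 = 0.5221.
Then L ∝ R²T⁴ gives L_1/L_2 = (0.129)² × (0.5221)⁴ = 0.01664 × 0.07430 = 0.001236.

0.00124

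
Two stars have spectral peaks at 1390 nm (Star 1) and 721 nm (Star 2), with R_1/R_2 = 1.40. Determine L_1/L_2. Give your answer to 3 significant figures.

0.142

Wien's law gives T ∝ 1/λ_max, so T_1/T_2 = λ_2/λ_1 = 721/1390 = 0.5187.
Then L ∝ R²T⁴ gives L_1/L_2 = (1.40)² × (0.5187)⁴ = 1.960 × 0.07239 = 0.1419.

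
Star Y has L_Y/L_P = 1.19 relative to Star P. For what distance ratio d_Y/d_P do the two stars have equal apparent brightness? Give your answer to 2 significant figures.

Equal flux requires L_Y/d_Y² = L_P/d_P², so d_Y/d_P = √(L_Y/L_P)
= √(1.19) = 1.091.

1.1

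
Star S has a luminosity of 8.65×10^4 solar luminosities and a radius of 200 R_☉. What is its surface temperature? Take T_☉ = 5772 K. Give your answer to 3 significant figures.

7.00×10^3 K

T/T_☉ = (L/L_☉)^(1/4) / (R/R_☉)^(1/2)
T = 5772 × (8.65×10^4)^(1/4) / √(200) = 5772 × 17.15 / 14.14 = 6999 K.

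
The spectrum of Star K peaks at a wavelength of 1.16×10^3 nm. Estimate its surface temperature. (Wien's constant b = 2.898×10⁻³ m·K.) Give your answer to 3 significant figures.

2.50×10^3 K

T = b/λ_max = 2.898×10⁻³ / (1.16×10^3×10⁻⁹) = 2498 K.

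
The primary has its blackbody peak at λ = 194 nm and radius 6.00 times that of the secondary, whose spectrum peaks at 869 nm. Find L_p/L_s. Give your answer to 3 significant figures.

1.45×10^4

Wien's law gives T ∝ 1/λ_max, so T_p/T_s = λ_s/λ_p = 869/194 = 4.479.
Then L ∝ R²T⁴ gives L_p/L_s = (6.00)² × (4.479)⁴ = 36.00 × 402.6 = 1.449×10^4.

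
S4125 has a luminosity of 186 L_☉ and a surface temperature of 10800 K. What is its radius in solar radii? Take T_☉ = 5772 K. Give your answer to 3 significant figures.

3.90 solar radii

R/R_☉ = √(L/L_☉) / (T/T_☉)² = √(186) / (1.871)²
       = 13.64 / 3.501 = 3.895.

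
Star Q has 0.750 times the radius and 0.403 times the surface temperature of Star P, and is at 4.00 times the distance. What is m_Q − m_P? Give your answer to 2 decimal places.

L_Q/L_P = (0.750)²(0.403)⁴ = 0.01484.
F_Q/F_P = (L_Q/L_P)/(d_Q/d_P)² = 0.01484/16.00 = 9.273×10^-4.
m_Q − m_P = −2.5 log₁₀(9.273×10^-4) = 7.58.

7.58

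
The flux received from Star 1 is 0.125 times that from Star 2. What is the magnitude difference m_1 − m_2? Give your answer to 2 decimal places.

2.26

m_1 − m_2 = −2.5 log₁₀(F_1/F_2) = −2.5 log₁₀(0.125) = −2.5 × (-0.903) = 2.258.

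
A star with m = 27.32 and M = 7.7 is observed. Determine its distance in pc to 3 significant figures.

m − M = 5 log₁₀(d/10 pc)
27.32 − (7.7) = 19.62 = 5 log₁₀(d/10)
d = 10 × 10^(19.62/5) = 10 × 10^3.924 = 8.395×10^4 pc.

8.39×10^4 pc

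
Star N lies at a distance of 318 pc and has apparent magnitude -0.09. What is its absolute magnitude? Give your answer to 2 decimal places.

-7.60

M = m − 5 log₁₀(d/10 pc) = -0.09 − 5 log₁₀(318/10)
  = -0.09 − 5 × 1.502 = -0.09 − 7.51 = -7.60.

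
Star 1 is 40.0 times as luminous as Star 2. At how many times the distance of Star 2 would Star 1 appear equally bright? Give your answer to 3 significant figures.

Equal flux requires L_1/d_1² = L_2/d_2², so d_1/d_2 = √(L_1/L_2)
= √(40.0) = 6.325.

6.32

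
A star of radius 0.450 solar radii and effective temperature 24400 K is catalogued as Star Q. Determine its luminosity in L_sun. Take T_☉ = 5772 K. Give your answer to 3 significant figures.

64.7 L_sun

L/L_☉ = (R/R_☉)² (T/T_☉)⁴ = (0.450)² × (24400/5772)⁴
       = 0.2025 × (4.227)⁴ = 0.2025 × 319.3 = 64.67.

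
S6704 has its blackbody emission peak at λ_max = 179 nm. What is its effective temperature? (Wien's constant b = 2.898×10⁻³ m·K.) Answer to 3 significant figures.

T = b/λ_max = 2.898×10⁻³ / (179×10⁻⁹) = 1.619×10^4 K.

1.62×10^4 K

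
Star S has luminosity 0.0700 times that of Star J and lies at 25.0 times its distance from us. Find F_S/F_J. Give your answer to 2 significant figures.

F = L/(4πd²), so F_S/F_J = (L_S/L_J) / (d_S/d_J)²
= 0.0700 / (25.0)² = 0.0700 / 625.0 = 1.120×10^-4.

1.1×10^-4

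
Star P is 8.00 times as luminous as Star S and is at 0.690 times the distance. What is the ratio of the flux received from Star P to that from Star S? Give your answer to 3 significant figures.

F = L/(4πd²), so F_P/F_S = (L_P/L_S) / (d_P/d_S)²
= 8.00 / (0.690)² = 8.00 / 0.4761 = 16.80.

16.8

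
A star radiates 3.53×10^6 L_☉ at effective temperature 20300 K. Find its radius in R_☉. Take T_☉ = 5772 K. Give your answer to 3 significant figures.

152 R_☉

R/R_☉ = √(L/L_☉) / (T/T_☉)² = √(3.53×10^6) / (3.517)²
       = 1879 / 12.37 = 151.9.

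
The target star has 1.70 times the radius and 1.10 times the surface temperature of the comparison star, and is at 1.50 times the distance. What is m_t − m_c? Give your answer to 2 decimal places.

-0.69

L_t/L_c = (1.70)²(1.10)⁴ = 4.231.
F_t/F_c = (L_t/L_c)/(d_t/d_c)² = 4.231/2.250 = 1.881.
m_t − m_c = −2.5 log₁₀(1.881) = -0.69.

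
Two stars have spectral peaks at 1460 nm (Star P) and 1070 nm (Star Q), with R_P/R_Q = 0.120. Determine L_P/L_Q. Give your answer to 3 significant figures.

0.00415

Wien's law gives T ∝ 1/λ_max, so T_P/T_Q = λ_Q/λ_P = 1070/1460 = 0.7329.
Then L ∝ R²T⁴ gives L_P/L_Q = (0.120)² × (0.7329)⁴ = 0.01440 × 0.2885 = 0.004154.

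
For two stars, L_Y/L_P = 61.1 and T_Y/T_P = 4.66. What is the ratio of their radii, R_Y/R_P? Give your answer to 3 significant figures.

0.360

L ∝ R²T⁴ gives R ∝ √L / T², so
R_Y/R_P = √(61.1) / (4.66)² = 7.817 / 21.72 = 0.3600.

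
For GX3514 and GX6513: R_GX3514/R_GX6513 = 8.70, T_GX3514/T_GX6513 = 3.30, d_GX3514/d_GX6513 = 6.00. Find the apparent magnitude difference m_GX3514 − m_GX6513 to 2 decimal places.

-5.99

L_GX3514/L_GX6513 = (8.70)²(3.30)⁴ = 8976.
F_GX3514/F_GX6513 = (L_GX3514/L_GX6513)/(d_GX3514/d_GX6513)² = 8976/36.00 = 249.3.
m_GX3514 − m_GX6513 = −2.5 log₁₀(249.3) = -5.99.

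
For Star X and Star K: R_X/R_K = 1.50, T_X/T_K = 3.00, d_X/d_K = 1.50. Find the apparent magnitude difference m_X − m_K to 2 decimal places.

L_X/L_K = (1.50)²(3.00)⁴ = 182.2.
F_X/F_K = (L_X/L_K)/(d_X/d_K)² = 182.2/2.250 = 81.00.
m_X − m_K = −2.5 log₁₀(81.00) = -4.77.

-4.77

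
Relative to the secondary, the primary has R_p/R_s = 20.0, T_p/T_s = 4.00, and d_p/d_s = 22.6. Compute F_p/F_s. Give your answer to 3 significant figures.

200

L_p/L_s = (R_p/R_s)²(T_p/T_s)⁴ = (20.0)² × (4.00)⁴ = 1.024×10^5.
F_p/F_s = (L_p/L_s)/(d_p/d_s)² = 1.024×10^5 / (22.6)² = 200.5.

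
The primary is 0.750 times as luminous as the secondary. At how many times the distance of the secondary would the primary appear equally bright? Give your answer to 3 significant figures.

0.866

Equal flux requires L_p/d_p² = L_s/d_s², so d_p/d_s = √(L_p/L_s)
= √(0.750) = 0.8660.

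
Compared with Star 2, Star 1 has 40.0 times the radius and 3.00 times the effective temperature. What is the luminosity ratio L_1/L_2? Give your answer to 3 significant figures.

From the Stefan–Boltzmann law, L ∝ R²T⁴, so
L_1/L_2 = (R_1/R_2)² (T_1/T_2)⁴ = (40.0)² × (3.00)⁴ = 1600 × 81.00 = 1.296×10^5.

1.30×10^5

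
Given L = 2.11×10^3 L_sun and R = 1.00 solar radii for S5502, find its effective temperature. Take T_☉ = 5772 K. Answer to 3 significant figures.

T/T_☉ = (L/L_☉)^(1/4) / (R/R_☉)^(1/2)
T = 5772 × (2.11×10^3)^(1/4) / √(1.00) = 5772 × 6.778 / 1.000 = 3.912×10^4 K.

3.91×10^4 K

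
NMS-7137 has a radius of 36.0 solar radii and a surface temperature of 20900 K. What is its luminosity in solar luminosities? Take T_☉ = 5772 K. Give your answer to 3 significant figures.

L/L_☉ = (R/R_☉)² (T/T_☉)⁴ = (36.0)² × (20900/5772)⁴
       = 1296 × (3.621)⁴ = 1296 × 171.9 = 2.228×10^5.

2.23×10^5 solar luminosities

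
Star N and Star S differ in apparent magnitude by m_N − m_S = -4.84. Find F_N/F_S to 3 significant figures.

86.3

F_N/F_S = 10^(−(m_N − m_S)/2.5) = 10^(4.84/2.5) = 10^1.936 = 86.30.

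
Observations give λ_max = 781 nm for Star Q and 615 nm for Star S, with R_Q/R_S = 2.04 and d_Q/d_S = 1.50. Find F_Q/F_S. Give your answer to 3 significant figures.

Wien's law: T_Q/T_S = λ_S/λ_Q = 615/781 = 0.7875.
L_Q/L_S = (R_Q/R_S)²(T_Q/T_S)⁴ = (2.04)²(0.7875)⁴ = 1.600.
F_Q/F_S = (L_Q/L_S)/(d_Q/d_S)² = 1.600/(1.50)² = 0.7112.

0.711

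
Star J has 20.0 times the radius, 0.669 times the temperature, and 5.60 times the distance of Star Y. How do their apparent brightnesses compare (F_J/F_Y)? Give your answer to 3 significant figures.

2.55

L_J/L_Y = (R_J/R_Y)²(T_J/T_Y)⁴ = (20.0)² × (0.669)⁴ = 80.12.
F_J/F_Y = (L_J/L_Y)/(d_J/d_Y)² = 80.12 / (5.60)² = 2.555.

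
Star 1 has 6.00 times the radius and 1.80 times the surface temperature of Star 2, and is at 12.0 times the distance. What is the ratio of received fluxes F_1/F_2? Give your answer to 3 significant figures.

L_1/L_2 = (R_1/R_2)²(T_1/T_2)⁴ = (6.00)² × (1.80)⁴ = 377.9.
F_1/F_2 = (L_1/L_2)/(d_1/d_2)² = 377.9 / (12.0)² = 2.624.

2.62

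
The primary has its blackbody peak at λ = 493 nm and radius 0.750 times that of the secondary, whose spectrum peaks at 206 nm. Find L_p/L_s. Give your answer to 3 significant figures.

0.0171

Wien's law gives T ∝ 1/λ_max, so T_p/T_s = λ_s/λ_p = 206/493 = 0.4178.
Then L ∝ R²T⁴ gives L_p/L_s = (0.750)² × (0.4178)⁴ = 0.5625 × 0.03048 = 0.01715.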